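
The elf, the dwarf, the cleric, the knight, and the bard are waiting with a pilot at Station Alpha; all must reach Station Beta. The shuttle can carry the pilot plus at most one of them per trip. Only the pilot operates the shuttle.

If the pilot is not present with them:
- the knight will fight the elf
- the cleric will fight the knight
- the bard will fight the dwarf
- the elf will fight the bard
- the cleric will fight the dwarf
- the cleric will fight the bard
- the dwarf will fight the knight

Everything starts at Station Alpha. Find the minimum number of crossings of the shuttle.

impossible

Whatever the first load, the items left behind include a forbidden pair without the pilot. No opening move is safe, so no plan exists.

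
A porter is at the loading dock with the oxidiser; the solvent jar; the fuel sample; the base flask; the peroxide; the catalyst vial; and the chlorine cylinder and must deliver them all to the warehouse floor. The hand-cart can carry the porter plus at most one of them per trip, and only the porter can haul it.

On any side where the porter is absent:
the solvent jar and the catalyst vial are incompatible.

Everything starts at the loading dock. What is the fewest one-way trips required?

Counting alone: the porter can take at most 1 across per trip to the warehouse floor, so moving all 7 needs at least 7 loaded trips out, with a return between consecutive ones — at least 13 crossings.
The plan below uses exactly 13 crossings, so it is optimal:
1. Porter goes to the warehouse floor with the solvent jar.  [the loading dock: the base flask, the catalyst vial, the chlorine cylinder, the fuel sample, the oxidiser, the peroxide | the warehouse floor: the solvent jar]
2. Porter goes back to the loading dock alone.  [the loading dock: the base flask, the catalyst vial, the chlorine cylinder, the fuel sample, the oxidiser, the peroxide | the warehouse floor: the solvent jar]
3. Porter goes to the warehouse floor with the oxidiser.  [the loading dock: the base flask, the catalyst vial, the chlorine cylinder, the fuel sample, the peroxide | the warehouse floor: the oxidiser, the solvent jar]
4. Porter goes back to the loading dock alone.  [the loading dock: the base flask, the catalyst vial, the chlorine cylinder, the fuel sample, the peroxide | the warehouse floor: the oxidiser, the solvent jar]
5. Porter goes to the warehouse floor with the fuel sample.  [the loading dock: the base flask, the catalyst vial, the chlorine cylinder, the peroxide | the warehouse floor: the fuel sample, the oxidiser, the solvent jar]
6. Porter goes back to the loading dock alone.  [the loading dock: the base flask, the catalyst vial, the chlorine cylinder, the peroxide | the warehouse floor: the fuel sample, the oxidiser, the solvent jar]
7. Porter goes to the warehouse floor with the base flask.  [the loading dock: the catalyst vial, the chlorine cylinder, the peroxide | the warehouse floor: the base flask, the fuel sample, the oxidiser, the solvent jar]
8. Porter goes back to the loading dock alone.  [the loading dock: the catalyst vial, the chlorine cylinder, the peroxide | the warehouse floor: the base flask, the fuel sample, the oxidiser, the solvent jar]
9. Porter goes to the warehouse floor with the peroxide.  [the loading dock: the catalyst vial, the chlorine cylinder | the warehouse floor: the base flask, the fuel sample, the oxidiser, the peroxide, the solvent jar]
10. Porter goes back to the loading dock alone.  [the loading dock: the catalyst vial, the chlorine cylinder | the warehouse floor: the base flask, the fuel sample, the oxidiser, the peroxide, the solvent jar]
11. Porter goes to the warehouse floor with the chlorine cylinder.  [the loading dock: the catalyst vial | the warehouse floor: the base flask, the chlorine cylinder, the fuel sample, the oxidiser, the peroxide, the solvent jar]
12. Porter goes back to the loading dock alone.  [the loading dock: the catalyst vial | the warehouse floor: the base flask, the chlorine cylinder, the fuel sample, the oxidiser, the peroxide, the solvent jar]
13. Porter goes to the warehouse floor with the catalyst vial.  [the loading dock: — | the warehouse floor: the base flask, the catalyst vial, the chlorine cylinder, the fuel sample, the oxidiser, the peroxide, the solvent jar]

13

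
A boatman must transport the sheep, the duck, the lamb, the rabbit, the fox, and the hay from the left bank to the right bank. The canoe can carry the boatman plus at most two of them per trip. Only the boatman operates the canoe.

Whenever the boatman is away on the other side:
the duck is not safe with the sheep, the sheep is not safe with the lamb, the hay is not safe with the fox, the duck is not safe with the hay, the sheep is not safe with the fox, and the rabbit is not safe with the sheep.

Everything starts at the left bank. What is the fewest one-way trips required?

7

Counting alone: the boatman can take at most 2 across per trip to the right bank, so moving all 6 needs at least 3 loaded trips out, with a return between consecutive ones — at least 5 crossings.
The safety rule pushes this higher. Following every safe sequence of crossings, the most of the 6 that can be at the right bank as the canoe arrives there on crossing 5 is 5 — never all 6.
So no plan with fewer than 7 crossings exists, and this one achieves 7:
1. Boatman goes to the right bank with the hay and the sheep.  [the left bank: the duck, the fox, the lamb, the rabbit | the right bank: the hay, the sheep]
2. Boatman goes back to the left bank alone.  [the left bank: the duck, the fox, the lamb, the rabbit | the right bank: the hay, the sheep]
3. Boatman goes to the right bank with the duck and the lamb.  [the left bank: the fox, the rabbit | the right bank: the duck, the hay, the lamb, the sheep]
4. Boatman goes back to the left bank with the hay and the sheep.  [the left bank: the fox, the hay, the rabbit, the sheep | the right bank: the duck, the lamb]
5. Boatman goes to the right bank with the fox and the rabbit.  [the left bank: the hay, the sheep | the right bank: the duck, the fox, the lamb, the rabbit]
6. Boatman goes back to the left bank alone.  [the left bank: the hay, the sheep | the right bank: the duck, the fox, the lamb, the rabbit]
7. Boatman goes to the right bank with the hay and the sheep.  [the left bank: — | the right bank: the duck, the fox, the hay, the lamb, the rabbit, the sheep]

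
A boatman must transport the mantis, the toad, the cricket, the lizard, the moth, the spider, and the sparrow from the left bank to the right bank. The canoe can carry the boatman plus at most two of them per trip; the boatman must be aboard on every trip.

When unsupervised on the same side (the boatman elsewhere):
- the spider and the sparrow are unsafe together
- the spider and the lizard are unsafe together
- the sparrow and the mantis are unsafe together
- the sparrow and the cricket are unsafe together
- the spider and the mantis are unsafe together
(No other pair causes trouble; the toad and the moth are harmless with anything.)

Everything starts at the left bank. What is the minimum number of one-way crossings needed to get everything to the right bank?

11

Counting alone: the boatman can take at most 2 across per trip to the right bank, so moving all 7 needs at least 4 loaded trips out, with a return between consecutive ones — at least 7 crossings.
The safety rule pushes this higher. Following every safe sequence of crossings, the most of the 7 that can be at the right bank as the canoe arrives there on crossings 7, 9 is 5, 6 respectively — never all 7.
So no plan with fewer than 11 crossings exists, and this one achieves 11:
1. Boatman goes to the right bank with the sparrow and the spider.
2. Boatman goes back to the left bank with the spider.
3. Boatman goes to the right bank with the lizard and the mantis.
4. Boatman goes back to the left bank with the mantis.
5. Boatman goes to the right bank with the mantis and the toad.
6. Boatman goes back to the left bank with the mantis.
7. Boatman goes to the right bank with the cricket and the mantis.
8. Boatman goes back to the left bank with the sparrow.
9. Boatman goes to the right bank with the moth and the spider.
10. Boatman goes back to the left bank with the spider.
11. Boatman goes to the right bank with the sparrow and the spider.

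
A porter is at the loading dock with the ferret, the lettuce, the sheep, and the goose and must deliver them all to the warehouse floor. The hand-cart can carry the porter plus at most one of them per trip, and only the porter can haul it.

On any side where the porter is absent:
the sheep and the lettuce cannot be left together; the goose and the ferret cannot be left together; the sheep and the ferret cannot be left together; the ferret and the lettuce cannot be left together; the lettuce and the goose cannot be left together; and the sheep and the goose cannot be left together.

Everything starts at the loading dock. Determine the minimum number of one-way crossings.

Whatever the first load, the items left behind include a forbidden pair without the porter. No opening move is safe, so no plan exists.

impossible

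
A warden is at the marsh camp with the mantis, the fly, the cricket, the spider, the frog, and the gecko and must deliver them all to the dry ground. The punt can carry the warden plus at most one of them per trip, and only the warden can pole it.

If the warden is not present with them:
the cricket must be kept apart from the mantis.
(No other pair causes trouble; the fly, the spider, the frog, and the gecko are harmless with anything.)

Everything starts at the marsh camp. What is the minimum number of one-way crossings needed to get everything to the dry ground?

11

Counting alone: the warden can take at most 1 across per trip to the dry ground, so moving all 6 needs at least 6 loaded trips out, with a return between consecutive ones — at least 11 crossings.
The plan below uses exactly 11 crossings, so it is optimal:
1. Warden goes to the dry ground with the mantis.
2. Warden goes back to the marsh camp alone.
3. Warden goes to the dry ground with the fly.
4. Warden goes back to the marsh camp alone.
5. Warden goes to the dry ground with the spider.
6. Warden goes back to the marsh camp alone.
7. Warden goes to the dry ground with the frog.
8. Warden goes back to the marsh camp alone.
9. Warden goes to the dry ground with the gecko.
10. Warden goes back to the marsh camp alone.
11. Warden goes to the dry ground with the cricket.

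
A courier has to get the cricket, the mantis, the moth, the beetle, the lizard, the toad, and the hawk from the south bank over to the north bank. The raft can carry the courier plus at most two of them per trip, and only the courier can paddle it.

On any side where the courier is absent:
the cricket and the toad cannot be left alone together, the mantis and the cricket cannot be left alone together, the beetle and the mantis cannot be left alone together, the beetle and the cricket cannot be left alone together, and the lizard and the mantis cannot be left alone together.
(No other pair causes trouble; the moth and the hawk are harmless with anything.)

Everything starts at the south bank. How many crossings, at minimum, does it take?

11

Counting alone: the courier can take at most 2 across per trip to the north bank, so moving all 7 needs at least 4 loaded trips out, with a return between consecutive ones — at least 7 crossings.
The safety rule pushes this higher. Following every safe sequence of crossings, the most of the 7 that can be at the north bank as the raft arrives there on crossings 7, 9 is 5, 6 respectively — never all 7.
So no plan with fewer than 11 crossings exists, and this one achieves 11:
1. Courier goes to the north bank with the cricket and the mantis.  [the south bank: the beetle, the hawk, the lizard, the moth, the toad | the north bank: the cricket, the mantis]
2. Courier goes back to the south bank with the cricket.  [the south bank: the beetle, the cricket, the hawk, the lizard, the moth, the toad | the north bank: the mantis]
3. Courier goes to the north bank with the cricket and the moth.  [the south bank: the beetle, the hawk, the lizard, the toad | the north bank: the cricket, the mantis, the moth]
4. Courier goes back to the south bank with the cricket.  [the south bank: the beetle, the cricket, the hawk, the lizard, the toad | the north bank: the mantis, the moth]
5. Courier goes to the north bank with the cricket and the lizard.  [the south bank: the beetle, the hawk, the toad | the north bank: the cricket, the lizard, the mantis, the moth]
6. Courier goes back to the south bank with the mantis.  [the south bank: the beetle, the hawk, the mantis, the toad | the north bank: the cricket, the lizard, the moth]
7. Courier goes to the north bank with the hawk and the mantis.  [the south bank: the beetle, the toad | the north bank: the cricket, the hawk, the lizard, the mantis, the moth]
8. Courier goes back to the south bank with the mantis.  [the south bank: the beetle, the mantis, the toad | the north bank: the cricket, the hawk, the lizard, the moth]
9. Courier goes to the north bank with the beetle and the toad.  [the south bank: the mantis | the north bank: the beetle, the cricket, the hawk, the lizard, the moth, the toad]
10. Courier goes back to the south bank with the cricket.  [the south bank: the cricket, the mantis | the north bank: the beetle, the hawk, the lizard, the moth, the toad]
11. Courier goes to the north bank with the cricket and the mantis.  [the south bank: — | the north bank: the beetle, the cricket, the hawk, the lizard, the mantis, the moth, the toad]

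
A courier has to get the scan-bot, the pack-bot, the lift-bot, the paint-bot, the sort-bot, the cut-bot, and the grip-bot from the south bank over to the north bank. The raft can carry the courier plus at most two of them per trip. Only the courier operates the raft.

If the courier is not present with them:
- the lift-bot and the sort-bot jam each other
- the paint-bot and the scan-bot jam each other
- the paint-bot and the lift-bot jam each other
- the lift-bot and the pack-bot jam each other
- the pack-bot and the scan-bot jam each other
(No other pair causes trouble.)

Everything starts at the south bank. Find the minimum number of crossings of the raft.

Counting alone: the courier can take at most 2 across per trip to the north bank, so moving all 7 needs at least 4 loaded trips out, with a return between consecutive ones — at least 7 crossings.
The safety rule pushes this higher. Following every safe sequence of crossings, the most of the 7 that can be at the north bank as the raft arrives there on crossing 7 is 6 — never all 7.
So no plan with fewer than 9 crossings exists, and this one achieves 9:
1. Courier goes to the north bank with the lift-bot and the scan-bot.  [the south bank: the cut-bot, the grip-bot, the pack-bot, the paint-bot, the sort-bot | the north bank: the lift-bot, the scan-bot]
2. Courier goes back to the south bank alone.  [the south bank: the cut-bot, the grip-bot, the pack-bot, the paint-bot, the sort-bot | the north bank: the lift-bot, the scan-bot]
3. Courier goes to the north bank with the pack-bot.  [the south bank: the cut-bot, the grip-bot, the paint-bot, the sort-bot | the north bank: the lift-bot, the pack-bot, the scan-bot]
4. Courier goes back to the south bank with the lift-bot and the scan-bot.  [the south bank: the cut-bot, the grip-bot, the lift-bot, the paint-bot, the scan-bot, the sort-bot | the north bank: the pack-bot]
5. Courier goes to the north bank with the paint-bot and the sort-bot.  [the south bank: the cut-bot, the grip-bot, the lift-bot, the scan-bot | the north bank: the pack-bot, the paint-bot, the sort-bot]
6. Courier goes back to the south bank alone.  [the south bank: the cut-bot, the grip-bot, the lift-bot, the scan-bot | the north bank: the pack-bot, the paint-bot, the sort-bot]
7. Courier goes to the north bank with the cut-bot and the grip-bot.  [the south bank: the lift-bot, the scan-bot | the north bank: the cut-bot, the grip-bot, the pack-bot, the paint-bot, the sort-bot]
8. Courier goes back to the south bank alone.  [the south bank: the lift-bot, the scan-bot | the north bank: the cut-bot, the grip-bot, the pack-bot, the paint-bot, the sort-bot]
9. Courier goes to the north bank with the lift-bot and the scan-bot.  [the south bank: — | the north bank: the cut-bot, the grip-bot, the lift-bot, the pack-bot, the paint-bot, the scan-bot, the sort-bot]

9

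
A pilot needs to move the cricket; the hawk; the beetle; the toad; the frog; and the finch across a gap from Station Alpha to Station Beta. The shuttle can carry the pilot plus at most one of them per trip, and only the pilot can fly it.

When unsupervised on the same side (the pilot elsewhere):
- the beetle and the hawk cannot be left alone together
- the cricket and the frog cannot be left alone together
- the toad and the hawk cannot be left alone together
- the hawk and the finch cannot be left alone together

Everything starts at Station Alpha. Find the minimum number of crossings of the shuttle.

impossible

Whatever the first load, the items left behind include a forbidden pair without the pilot. No opening move is safe, so no plan exists.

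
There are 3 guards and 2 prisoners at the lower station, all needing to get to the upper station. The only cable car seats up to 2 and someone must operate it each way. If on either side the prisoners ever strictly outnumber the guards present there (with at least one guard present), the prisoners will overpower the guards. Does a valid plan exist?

Yes

1. 2 prisoners → the upper station.  (the lower station: 3G 0P; the upper station: 0G 2P)
2. 1 prisoner ← the lower station.  (the lower station: 3G 1P; the upper station: 0G 1P)
3. 2 guards → the upper station.  (the lower station: 1G 1P; the upper station: 2G 1P)
4. 1 guard ← the lower station.  (the lower station: 2G 1P; the upper station: 1G 1P)
5. 1 guard and 1 prisoner → the upper station.  (the lower station: 1G 0P; the upper station: 2G 2P)
6. 1 prisoner ← the lower station.  (the lower station: 1G 1P; the upper station: 2G 1P)
7. 1 guard and 1 prisoner → the upper station.  (the lower station: 0G 0P; the upper station: 3G 2P)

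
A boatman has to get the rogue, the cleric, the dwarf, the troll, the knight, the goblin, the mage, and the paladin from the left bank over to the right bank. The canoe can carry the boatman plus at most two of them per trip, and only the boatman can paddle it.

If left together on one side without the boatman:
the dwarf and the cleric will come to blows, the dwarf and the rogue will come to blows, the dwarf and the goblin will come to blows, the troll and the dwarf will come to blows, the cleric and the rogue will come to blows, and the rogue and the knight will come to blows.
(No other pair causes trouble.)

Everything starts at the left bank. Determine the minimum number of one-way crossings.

13

Counting alone: the boatman can take at most 2 across per trip to the right bank, so moving all 8 needs at least 4 loaded trips out, with a return between consecutive ones — at least 7 crossings.
The safety rule pushes this higher. Following every safe sequence of crossings, the most of the 8 that can be at the right bank as the canoe arrives there on crossings 7, 9, 11 is 5, 6, 7 respectively — never all 8.
So no plan with fewer than 13 crossings exists, and this one achieves 13:
1. Boatman goes to the right bank with the dwarf and the rogue.
2. Boatman goes back to the left bank with the rogue.
3. Boatman goes to the right bank with the rogue and the troll.
4. Boatman goes back to the left bank with the dwarf.
5. Boatman goes to the right bank with the cleric and the goblin.
6. Boatman goes back to the left bank with the rogue.
7. Boatman goes to the right bank with the knight and the rogue.
8. Boatman goes back to the left bank with the rogue.
9. Boatman goes to the right bank with the mage and the rogue.
10. Boatman goes back to the left bank with the rogue.
11. Boatman goes to the right bank with the paladin and the rogue.
12. Boatman goes back to the left bank with the rogue.
13. Boatman goes to the right bank with the dwarf and the rogue.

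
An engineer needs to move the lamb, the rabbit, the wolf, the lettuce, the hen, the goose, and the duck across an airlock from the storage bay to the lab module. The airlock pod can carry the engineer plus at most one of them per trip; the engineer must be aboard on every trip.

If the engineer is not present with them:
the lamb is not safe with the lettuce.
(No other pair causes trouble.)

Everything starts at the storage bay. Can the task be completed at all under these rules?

1. Engineer goes to the lab module with the lamb.  [the storage bay: the duck, the goose, the hen, the lettuce, the rabbit, the wolf | the lab module: the lamb]
2. Engineer goes back to the storage bay alone.  [the storage bay: the duck, the goose, the hen, the lettuce, the rabbit, the wolf | the lab module: the lamb]
3. Engineer goes to the lab module with the rabbit.  [the storage bay: the duck, the goose, the hen, the lettuce, the wolf | the lab module: the lamb, the rabbit]
4. Engineer goes back to the storage bay alone.  [the storage bay: the duck, the goose, the hen, the lettuce, the wolf | the lab module: the lamb, the rabbit]
5. Engineer goes to the lab module with the wolf.  [the storage bay: the duck, the goose, the hen, the lettuce | the lab module: the lamb, the rabbit, the wolf]
6. Engineer goes back to the storage bay alone.  [the storage bay: the duck, the goose, the hen, the lettuce | the lab module: the lamb, the rabbit, the wolf]
7. Engineer goes to the lab module with the hen.  [the storage bay: the duck, the goose, the lettuce | the lab module: the hen, the lamb, the rabbit, the wolf]
8. Engineer goes back to the storage bay alone.  [the storage bay: the duck, the goose, the lettuce | the lab module: the hen, the lamb, the rabbit, the wolf]
9. Engineer goes to the lab module with the goose.  [the storage bay: the duck, the lettuce | the lab module: the goose, the hen, the lamb, the rabbit, the wolf]
10. Engineer goes back to the storage bay alone.  [the storage bay: the duck, the lettuce | the lab module: the goose, the hen, the lamb, the rabbit, the wolf]
11. Engineer goes to the lab module with the duck.  [the storage bay: the lettuce | the lab module: the duck, the goose, the hen, the lamb, the rabbit, the wolf]
12. Engineer goes back to the storage bay alone.  [the storage bay: the lettuce | the lab module: the duck, the goose, the hen, the lamb, the rabbit, the wolf]
13. Engineer goes to the lab module with the lettuce.  [the storage bay: — | the lab module: the duck, the goose, the hen, the lamb, the lettuce, the rabbit, the wolf]

Yes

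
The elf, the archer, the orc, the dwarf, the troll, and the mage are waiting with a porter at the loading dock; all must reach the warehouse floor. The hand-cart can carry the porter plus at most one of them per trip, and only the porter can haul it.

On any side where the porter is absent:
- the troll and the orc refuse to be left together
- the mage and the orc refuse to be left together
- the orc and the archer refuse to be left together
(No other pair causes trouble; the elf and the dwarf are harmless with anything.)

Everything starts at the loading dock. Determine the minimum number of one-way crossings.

Following every safe sequence of crossings from the start, the most of the 6 that can be at the warehouse floor as the hand-cart arrives there on crossings 1, 3, 5, 7 is 1, 2, 3, 4 respectively; the best ever achieved is 4 of 6.
From crossing 9 on, no configuration arises that was not already reachable earlier: only 36 distinct safe configurations (who is on which side, and where the hand-cart is) can ever be reached, none of them has everyone across, and every continuation just revisits them. So no valid plan exists.

impossible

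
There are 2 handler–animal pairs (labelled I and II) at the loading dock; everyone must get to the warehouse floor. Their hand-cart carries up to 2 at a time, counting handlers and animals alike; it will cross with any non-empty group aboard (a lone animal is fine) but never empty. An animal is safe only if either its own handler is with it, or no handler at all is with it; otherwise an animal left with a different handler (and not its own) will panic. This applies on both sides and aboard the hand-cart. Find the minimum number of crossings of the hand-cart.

5

Counting alone: each trip to the warehouse floor takes at most 2 across and each return brings at least 1 back, so after t trips out (and t−1 returns) at most 2t − (t−1) of the 4 are across; that first reaches 4 at t = 3, so at least 5 crossings are needed.
The plan below uses exactly 5 crossings, so it is optimal:
1. animal I and handler I cross → the warehouse floor.
2. handler I crosses ← the loading dock.
3. handler I and handler II cross → the warehouse floor.
4. handler II crosses ← the loading dock.
5. animal II and handler II cross → the warehouse floor.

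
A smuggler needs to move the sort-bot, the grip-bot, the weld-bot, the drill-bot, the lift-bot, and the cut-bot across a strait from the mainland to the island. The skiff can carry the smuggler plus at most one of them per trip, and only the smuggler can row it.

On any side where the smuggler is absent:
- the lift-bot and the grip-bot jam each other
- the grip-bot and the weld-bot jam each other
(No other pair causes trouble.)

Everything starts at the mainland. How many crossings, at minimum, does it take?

13

Counting alone: the smuggler can take at most 1 across per trip to the island, so moving all 6 needs at least 6 loaded trips out, with a return between consecutive ones — at least 11 crossings.
The safety rule pushes this higher. Following every safe sequence of crossings, the most of the 6 that can be at the island as the skiff arrives there on crossing 11 is 5 — never all 6.
So no plan with fewer than 13 crossings exists, and this one achieves 13:
1. Smuggler goes to the island with the grip-bot.  [the mainland: the cut-bot, the drill-bot, the lift-bot, the sort-bot, the weld-bot | the island: the grip-bot]
2. Smuggler goes back to the mainland alone.  [the mainland: the cut-bot, the drill-bot, the lift-bot, the sort-bot, the weld-bot | the island: the grip-bot]
3. Smuggler goes to the island with the sort-bot.  [the mainland: the cut-bot, the drill-bot, the lift-bot, the weld-bot | the island: the grip-bot, the sort-bot]
4. Smuggler goes back to the mainland alone.  [the mainland: the cut-bot, the drill-bot, the lift-bot, the weld-bot | the island: the grip-bot, the sort-bot]
5. Smuggler goes to the island with the weld-bot.  [the mainland: the cut-bot, the drill-bot, the lift-bot | the island: the grip-bot, the sort-bot, the weld-bot]
6. Smuggler goes back to the mainland with the grip-bot.  [the mainland: the cut-bot, the drill-bot, the grip-bot, the lift-bot | the island: the sort-bot, the weld-bot]
7. Smuggler goes to the island with the lift-bot.  [the mainland: the cut-bot, the drill-bot, the grip-bot | the island: the lift-bot, the sort-bot, the weld-bot]
8. Smuggler goes back to the mainland alone.  [the mainland: the cut-bot, the drill-bot, the grip-bot | the island: the lift-bot, the sort-bot, the weld-bot]
9. Smuggler goes to the island with the drill-bot.  [the mainland: the cut-bot, the grip-bot | the island: the drill-bot, the lift-bot, the sort-bot, the weld-bot]
10. Smuggler goes back to the mainland alone.  [the mainland: the cut-bot, the grip-bot | the island: the drill-bot, the lift-bot, the sort-bot, the weld-bot]
11. Smuggler goes to the island with the cut-bot.  [the mainland: the grip-bot | the island: the cut-bot, the drill-bot, the lift-bot, the sort-bot, the weld-bot]
12. Smuggler goes back to the mainland alone.  [the mainland: the grip-bot | the island: the cut-bot, the drill-bot, the lift-bot, the sort-bot, the weld-bot]
13. Smuggler goes to the island with the grip-bot.  [the mainland: — | the island: the cut-bot, the drill-bot, the grip-bot, the lift-bot, the sort-bot, the weld-bot]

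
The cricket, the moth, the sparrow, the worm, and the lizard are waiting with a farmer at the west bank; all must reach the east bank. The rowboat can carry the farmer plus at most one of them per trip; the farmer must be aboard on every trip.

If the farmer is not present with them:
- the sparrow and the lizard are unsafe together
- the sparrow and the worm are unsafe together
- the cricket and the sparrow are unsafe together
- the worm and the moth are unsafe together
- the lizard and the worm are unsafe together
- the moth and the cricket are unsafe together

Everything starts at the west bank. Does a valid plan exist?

Whatever the first load, the items left behind include a forbidden pair without the farmer. No opening move is safe, so no plan exists.

No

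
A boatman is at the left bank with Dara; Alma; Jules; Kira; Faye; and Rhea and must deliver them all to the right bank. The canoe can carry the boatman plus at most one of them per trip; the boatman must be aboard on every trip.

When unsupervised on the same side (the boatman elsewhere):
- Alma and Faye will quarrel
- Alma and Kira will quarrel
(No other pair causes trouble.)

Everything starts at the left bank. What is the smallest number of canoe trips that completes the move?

Counting alone: the boatman can take at most 1 across per trip to the right bank, so moving all 6 needs at least 6 loaded trips out, with a return between consecutive ones — at least 11 crossings.
The safety rule pushes this higher. Following every safe sequence of crossings, the most of the 6 that can be at the right bank as the canoe arrives there on crossing 11 is 5 — never all 6.
So no plan with fewer than 13 crossings exists, and this one achieves 13:
1. Boatman goes to the right bank with Alma.
2. Boatman goes back to the left bank alone.
3. Boatman goes to the right bank with Dara.
4. Boatman goes back to the left bank alone.
5. Boatman goes to the right bank with Jules.
6. Boatman goes back to the left bank alone.
7. Boatman goes to the right bank with Kira.
8. Boatman goes back to the left bank with Alma.
9. Boatman goes to the right bank with Faye.
10. Boatman goes back to the left bank alone.
11. Boatman goes to the right bank with Rhea.
12. Boatman goes back to the left bank alone.
13. Boatman goes to the right bank with Alma.

13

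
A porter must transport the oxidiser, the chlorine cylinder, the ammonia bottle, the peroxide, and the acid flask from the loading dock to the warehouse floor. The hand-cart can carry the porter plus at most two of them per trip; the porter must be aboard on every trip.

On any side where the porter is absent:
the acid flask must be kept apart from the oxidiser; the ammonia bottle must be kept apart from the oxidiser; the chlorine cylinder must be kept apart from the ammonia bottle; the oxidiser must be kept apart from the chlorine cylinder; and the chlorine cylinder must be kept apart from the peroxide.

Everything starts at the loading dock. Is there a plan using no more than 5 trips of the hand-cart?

Counting alone: the porter can take at most 2 across per trip to the warehouse floor, so moving all 5 needs at least 3 loaded trips out, with a return between consecutive ones — at least 5 crossings.
The safety rule pushes this higher. Following every safe sequence of crossings, the most of the 5 that can be at the warehouse floor as the hand-cart arrives there on crossing 5 is 4 — never all 5.
So the move cannot be finished within 5 crossings. (The shortest complete plan takes 7:)
1. Porter goes to the warehouse floor with the chlorine cylinder and the oxidiser.  [the loading dock: the acid flask, the ammonia bottle, the peroxide | the warehouse floor: the chlorine cylinder, the oxidiser]
2. Porter goes back to the loading dock with the oxidiser.  [the loading dock: the acid flask, the ammonia bottle, the oxidiser, the peroxide | the warehouse floor: the chlorine cylinder]
3. Porter goes to the warehouse floor with the oxidiser and the peroxide.  [the loading dock: the acid flask, the ammonia bottle | the warehouse floor: the chlorine cylinder, the oxidiser, the peroxide]
4. Porter goes back to the loading dock with the chlorine cylinder.  [the loading dock: the acid flask, the ammonia bottle, the chlorine cylinder | the warehouse floor: the oxidiser, the peroxide]
5. Porter goes to the warehouse floor with the acid flask and the ammonia bottle.  [the loading dock: the chlorine cylinder | the warehouse floor: the acid flask, the ammonia bottle, the oxidiser, the peroxide]
6. Porter goes back to the loading dock with the oxidiser.  [the loading dock: the chlorine cylinder, the oxidiser | the warehouse floor: the acid flask, the ammonia bottle, the peroxide]
7. Porter goes to the warehouse floor with the chlorine cylinder and the oxidiser.  [the loading dock: — | the warehouse floor: the acid flask, the ammonia bottle, the chlorine cylinder, the oxidiser, the peroxide]

No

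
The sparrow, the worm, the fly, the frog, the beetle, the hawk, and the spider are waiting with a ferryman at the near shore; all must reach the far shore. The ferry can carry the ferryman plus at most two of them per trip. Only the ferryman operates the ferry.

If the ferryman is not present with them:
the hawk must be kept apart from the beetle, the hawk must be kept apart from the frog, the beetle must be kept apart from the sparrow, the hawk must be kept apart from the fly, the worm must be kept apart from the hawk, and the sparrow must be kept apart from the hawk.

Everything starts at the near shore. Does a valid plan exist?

1. Ferryman goes to the far shore with the hawk and the sparrow.
2. Ferryman goes back to the near shore with the sparrow.
3. Ferryman goes to the far shore with the sparrow and the worm.
4. Ferryman goes back to the near shore with the hawk.
5. Ferryman goes to the far shore with the fly and the hawk.
6. Ferryman goes back to the near shore with the hawk.
7. Ferryman goes to the far shore with the beetle and the frog.
8. Ferryman goes back to the near shore with the sparrow.
9. Ferryman goes to the far shore with the sparrow and the spider.
10. Ferryman goes back to the near shore with the sparrow.
11. Ferryman goes to the far shore with the hawk and the sparrow.

Yes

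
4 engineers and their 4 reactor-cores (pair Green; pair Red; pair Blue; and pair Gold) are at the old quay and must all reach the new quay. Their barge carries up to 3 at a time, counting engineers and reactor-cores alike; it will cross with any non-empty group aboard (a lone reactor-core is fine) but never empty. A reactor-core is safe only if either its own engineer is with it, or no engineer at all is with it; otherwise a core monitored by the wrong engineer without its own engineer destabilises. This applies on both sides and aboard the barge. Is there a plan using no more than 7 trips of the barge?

Counting alone: each trip to the new quay takes at most 3 across and each return brings at least 1 back, so after t trips out (and t−1 returns) at most 3t − (t−1) of the 8 are across; that first reaches 8 at t = 4, so at least 7 crossings are needed.
The safety rule pushes this higher. Following every safe sequence of crossings, the most of the 8 that can be at the new quay as the barge arrives there on crossing 7 is 7 — never all 8.
So the move cannot be finished within 7 crossings. (The shortest complete plan takes 9:)
1. engineer Green and reactor-core Green cross → the new quay.
2. engineer Green crosses ← the old quay.
3. engineer Green, engineer Red, and reactor-core Red cross → the new quay.
4. engineer Green and reactor-core Green cross ← the old quay.
5. engineer Blue, engineer Gold, and engineer Green cross → the new quay.
6. reactor-core Red crosses ← the old quay.
7. reactor-core Green and reactor-core Red cross → the new quay.
8. reactor-core Green crosses ← the old quay.
9. reactor-core Blue, reactor-core Gold, and reactor-core Green cross → the new quay.

No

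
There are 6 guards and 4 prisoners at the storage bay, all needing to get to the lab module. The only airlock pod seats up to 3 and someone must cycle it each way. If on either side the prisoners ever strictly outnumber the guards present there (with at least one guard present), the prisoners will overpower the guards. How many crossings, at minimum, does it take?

9

Counting alone: each trip to the lab module takes at most 3 across and each return brings at least 1 back, so after t trips out (and t−1 returns) at most 3t − (t−1) of the 10 are across; that first reaches 10 at t = 5, so at least 9 crossings are needed.
The plan below uses exactly 9 crossings, so it is optimal:
1. 2 prisoners → the lab module.  (the storage bay: 6G 2P; the lab module: 0G 2P)
2. 1 prisoner ← the storage bay.  (the storage bay: 6G 3P; the lab module: 0G 1P)
3. 3 prisoners → the lab module.  (the storage bay: 6G 0P; the lab module: 0G 4P)
4. 1 prisoner ← the storage bay.  (the storage bay: 6G 1P; the lab module: 0G 3P)
5. 3 guards → the lab module.  (the storage bay: 3G 1P; the lab module: 3G 3P)
6. 1 prisoner ← the storage bay.  (the storage bay: 3G 2P; the lab module: 3G 2P)
7. 1 guard and 2 prisoners → the lab module.  (the storage bay: 2G 0P; the lab module: 4G 4P)
8. 1 prisoner ← the storage bay.  (the storage bay: 2G 1P; the lab module: 4G 3P)
9. 2 guards and 1 prisoner → the lab module.  (the storage bay: 0G 0P; the lab module: 6G 4P)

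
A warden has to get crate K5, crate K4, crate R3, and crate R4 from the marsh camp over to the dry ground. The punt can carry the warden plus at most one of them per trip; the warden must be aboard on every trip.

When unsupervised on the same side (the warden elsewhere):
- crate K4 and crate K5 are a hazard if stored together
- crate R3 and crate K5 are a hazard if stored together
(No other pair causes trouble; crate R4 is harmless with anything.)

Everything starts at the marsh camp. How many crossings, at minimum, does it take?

9

Counting alone: the warden can take at most 1 across per trip to the dry ground, so moving all 4 needs at least 4 loaded trips out, with a return between consecutive ones — at least 7 crossings.
The safety rule pushes this higher. Following every safe sequence of crossings, the most of the 4 that can be at the dry ground as the punt arrives there on crossing 7 is 3 — never all 4.
So no plan with fewer than 9 crossings exists, and this one achieves 9:
1. Warden goes to the dry ground with crate K5.
2. Warden goes back to the marsh camp alone.
3. Warden goes to the dry ground with crate K4.
4. Warden goes back to the marsh camp with crate K5.
5. Warden goes to the dry ground with crate R3.
6. Warden goes back to the marsh camp alone.
7. Warden goes to the dry ground with crate R4.
8. Warden goes back to the marsh camp alone.
9. Warden goes to the dry ground with crate K5.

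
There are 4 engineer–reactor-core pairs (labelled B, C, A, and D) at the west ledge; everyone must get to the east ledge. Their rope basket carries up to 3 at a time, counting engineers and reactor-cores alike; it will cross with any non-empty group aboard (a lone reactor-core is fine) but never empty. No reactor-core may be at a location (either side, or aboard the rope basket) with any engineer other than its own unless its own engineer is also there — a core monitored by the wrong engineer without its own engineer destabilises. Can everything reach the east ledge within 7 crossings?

No

Counting alone: each trip to the east ledge takes at most 3 across and each return brings at least 1 back, so after t trips out (and t−1 returns) at most 3t − (t−1) of the 8 are across; that first reaches 8 at t = 4, so at least 7 crossings are needed.
The safety rule pushes this higher. Following every safe sequence of crossings, the most of the 8 that can be at the east ledge as the rope basket arrives there on crossing 7 is 7 — never all 8.
So the move cannot be finished within 7 crossings. (The shortest complete plan takes 9:)
1. engineer B and reactor-core B cross → the east ledge.
2. engineer B crosses ← the west ledge.
3. engineer B, engineer C, and reactor-core C cross → the east ledge.
4. engineer B and reactor-core B cross ← the west ledge.
5. engineer A, engineer B, and engineer D cross → the east ledge.
6. reactor-core C crosses ← the west ledge.
7. reactor-core B and reactor-core C cross → the east ledge.
8. reactor-core B crosses ← the west ledge.
9. reactor-core A, reactor-core B, and reactor-core D cross → the east ledge.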